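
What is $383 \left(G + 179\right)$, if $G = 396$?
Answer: $220225$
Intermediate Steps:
$383 \left(G + 179\right) = 383 \left(396 + 179\right) = 383 \cdot 575 = 220225$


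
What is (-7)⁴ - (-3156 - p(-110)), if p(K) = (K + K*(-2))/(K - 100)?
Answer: 116686/21 ≈ 5556.5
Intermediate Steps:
p(K) = -K/(-100 + K) (p(K) = (K - 2*K)/(-100 + K) = (-K)/(-100 + K) = -K/(-100 + K))
(-7)⁴ - (-3156 - p(-110)) = (-7)⁴ - (-3156 - (-1)*(-110)/(-100 - 110)) = 2401 - (-3156 - (-1)*(-110)/(-210)) = 2401 - (-3156 - (-1)*(-110)*(-1)/210) = 2401 - (-3156 - 1*(-11/21)) = 2401 - (-3156 + 11/21) = 2401 - 1*(-66265/21) = 2401 + 66265/21 = 116686/21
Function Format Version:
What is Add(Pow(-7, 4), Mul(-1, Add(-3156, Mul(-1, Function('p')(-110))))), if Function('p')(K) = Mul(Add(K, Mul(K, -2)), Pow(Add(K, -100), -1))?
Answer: Rational(116686, 21) ≈ 5556.5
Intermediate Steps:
Function('p')(K) = Mul(-1, K, Pow(Add(-100, K), -1)) (Function('p')(K) = Mul(Add(K, Mul(-2, K)), Pow(Add(-100, K), -1)) = Mul(Mul(-1, K), Pow(Add(-100, K), -1)) = Mul(-1, K, Pow(Add(-100, K), -1)))
Add(Pow(-7, 4), Mul(-1, Add(-3156, Mul(-1, Function('p')(-110))))) = Add(Pow(-7, 4), Mul(-1, Add(-3156, Mul(-1, Mul(-1, -110, Pow(Add(-100, -110), -1)))))) = Add(2401, Mul(-1, Add(-3156, Mul(-1, Mul(-1, -110, Pow(-210, -1)))))) = Add(2401, Mul(-1, Add(-3156, Mul(-1, Mul(-1, -110, Rational(-1, 210)))))) = Add(2401, Mul(-1, Add(-3156, Mul(-1, Rational(-11, 21))))) = Add(2401, Mul(-1, Add(-3156, Rational(11, 21)))) = Add(2401, Mul(-1, Rational(-66265, 21))) = Add(2401, Rational(66265, 21)) = Rational(116686, 21)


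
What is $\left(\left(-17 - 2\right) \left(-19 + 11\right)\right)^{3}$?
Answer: $3511808$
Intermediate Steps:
$\left(\left(-17 - 2\right) \left(-19 + 11\right)\right)^{3} = \left(\left(-19\right) \left(-8\right)\right)^{3} = 152^{3} = 3511808$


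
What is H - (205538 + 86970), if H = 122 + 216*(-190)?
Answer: -333426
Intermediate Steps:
H = -40918 (H = 122 - 41040 = -40918)
H - (205538 + 86970) = -40918 - (205538 + 86970) = -40918 - 1*292508 = -40918 - 292508 = -333426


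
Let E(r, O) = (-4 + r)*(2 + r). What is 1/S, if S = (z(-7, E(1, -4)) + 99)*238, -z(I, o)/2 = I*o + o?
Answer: -1/2142 ≈ -0.00046685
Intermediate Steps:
z(I, o) = -2*o - 2*I*o (z(I, o) = -2*(I*o + o) = -2*(o + I*o) = -2*o - 2*I*o)
S = -2142 (S = (-2*(-8 + 1² - 2*1)*(1 - 7) + 99)*238 = (-2*(-8 + 1 - 2)*(-6) + 99)*238 = (-2*(-9)*(-6) + 99)*238 = (-108 + 99)*238 = -9*238 = -2142)
1/S = 1/(-2142) = -1/2142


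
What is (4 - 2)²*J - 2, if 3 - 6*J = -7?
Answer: 14/3 ≈ 4.6667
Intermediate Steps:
J = 5/3 (J = ½ - ⅙*(-7) = ½ + 7/6 = 5/3 ≈ 1.6667)
(4 - 2)²*J - 2 = (4 - 2)²*(5/3) - 2 = 2²*(5/3) - 2 = 4*(5/3) - 2 = 20/3 - 2 = 14/3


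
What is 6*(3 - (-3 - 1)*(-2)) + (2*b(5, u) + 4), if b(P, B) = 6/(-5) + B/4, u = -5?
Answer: -309/10 ≈ -30.900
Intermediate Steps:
b(P, B) = -6/5 + B/4 (b(P, B) = 6*(-⅕) + B*(¼) = -6/5 + B/4)
6*(3 - (-3 - 1)*(-2)) + (2*b(5, u) + 4) = 6*(3 - (-3 - 1)*(-2)) + (2*(-6/5 + (¼)*(-5)) + 4) = 6*(3 - (-4)*(-2)) + (2*(-6/5 - 5/4) + 4) = 6*(3 - 1*8) + (2*(-49/20) + 4) = 6*(3 - 8) + (-49/10 + 4) = 6*(-5) - 9/10 = -30 - 9/10 = -309/10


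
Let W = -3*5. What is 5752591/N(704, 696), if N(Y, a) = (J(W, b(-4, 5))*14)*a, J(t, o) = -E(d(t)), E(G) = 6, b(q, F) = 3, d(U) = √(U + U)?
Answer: -5752591/58464 ≈ -98.395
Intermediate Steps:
W = -15
d(U) = √2*√U (d(U) = √(2*U) = √2*√U)
J(t, o) = -6 (J(t, o) = -1*6 = -6)
N(Y, a) = -84*a (N(Y, a) = (-6*14)*a = -84*a)
5752591/N(704, 696) = 5752591/((-84*696)) = 5752591/(-58464) = 5752591*(-1/58464) = -5752591/58464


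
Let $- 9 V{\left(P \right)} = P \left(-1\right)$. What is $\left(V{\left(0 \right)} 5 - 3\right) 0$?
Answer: $0$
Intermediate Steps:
$V{\left(P \right)} = \frac{P}{9}$ ($V{\left(P \right)} = - \frac{P \left(-1\right)}{9} = - \frac{\left(-1\right) P}{9} = \frac{P}{9}$)
$\left(V{\left(0 \right)} 5 - 3\right) 0 = \left(\frac{1}{9} \cdot 0 \cdot 5 - 3\right) 0 = \left(0 \cdot 5 - 3\right) 0 = \left(0 - 3\right) 0 = \left(-3\right) 0 = 0$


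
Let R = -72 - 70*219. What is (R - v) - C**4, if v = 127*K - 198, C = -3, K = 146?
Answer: -33827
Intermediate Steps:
v = 18344 (v = 127*146 - 198 = 18542 - 198 = 18344)
R = -15402 (R = -72 - 15330 = -15402)
(R - v) - C**4 = (-15402 - 1*18344) - 1*(-3)**4 = (-15402 - 18344) - 1*81 = -33746 - 81 = -33827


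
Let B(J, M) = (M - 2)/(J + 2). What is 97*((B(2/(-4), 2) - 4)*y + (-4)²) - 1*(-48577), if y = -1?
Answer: 50517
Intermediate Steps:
B(J, M) = (-2 + M)/(2 + J)
97*((B(2/(-4), 2) - 4)*y + (-4)²) - 1*(-48577) = 97*(((-2 + 2)/(2 + 2/(-4)) - 4)*(-1) + (-4)²) - 1*(-48577) = 97*((0/(2 + 2*(-¼)) - 4)*(-1) + 16) + 48577 = 97*((0/(2 - ½) - 4)*(-1) + 16) + 48577 = 97*((0/(3/2) - 4)*(-1) + 16) + 48577 = 97*(((⅔)*0 - 4)*(-1) + 16) + 48577 = 97*((0 - 4)*(-1) + 16) + 48577 = 97*(-4*(-1) + 16) + 48577 = 97*(4 + 16) + 48577 = 97*20 + 48577 = 1940 + 48577 = 50517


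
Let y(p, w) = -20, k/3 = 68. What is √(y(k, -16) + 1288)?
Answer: 2*√317 ≈ 35.609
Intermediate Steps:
k = 204 (k = 3*68 = 204)
√(y(k, -16) + 1288) = √(-20 + 1288) = √1268 = 2*√317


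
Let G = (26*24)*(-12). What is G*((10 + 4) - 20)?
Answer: 44928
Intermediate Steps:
G = -7488 (G = 624*(-12) = -7488)
G*((10 + 4) - 20) = -7488*((10 + 4) - 20) = -7488*(14 - 20) = -7488*(-6) = 44928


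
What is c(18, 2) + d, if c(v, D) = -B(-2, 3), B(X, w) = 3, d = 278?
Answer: 275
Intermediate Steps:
c(v, D) = -3 (c(v, D) = -1*3 = -3)
c(18, 2) + d = -3 + 278 = 275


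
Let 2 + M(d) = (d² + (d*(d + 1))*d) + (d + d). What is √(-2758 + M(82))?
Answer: 2*√140555 ≈ 749.81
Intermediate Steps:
M(d) = -2 + d² + 2*d + d²*(1 + d) (M(d) = -2 + ((d² + (d*(d + 1))*d) + (d + d)) = -2 + ((d² + (d*(1 + d))*d) + 2*d) = -2 + ((d² + d²*(1 + d)) + 2*d) = -2 + (d² + 2*d + d²*(1 + d)) = -2 + d² + 2*d + d²*(1 + d))
√(-2758 + M(82)) = √(-2758 + (-2 + 82³ + 2*82 + 2*82²)) = √(-2758 + (-2 + 551368 + 164 + 2*6724)) = √(-2758 + (-2 + 551368 + 164 + 13448)) = √(-2758 + 564978) = √562220 = 2*√140555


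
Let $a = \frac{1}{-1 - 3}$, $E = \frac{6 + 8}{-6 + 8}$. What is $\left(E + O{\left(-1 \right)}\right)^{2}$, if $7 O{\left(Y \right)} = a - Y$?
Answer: $\frac{39601}{784} \approx 50.511$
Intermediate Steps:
$E = 7$ ($E = \frac{14}{2} = 14 \cdot \frac{1}{2} = 7$)
$a = - \frac{1}{4}$ ($a = \frac{1}{-4} = - \frac{1}{4} \approx -0.25$)
$O{\left(Y \right)} = - \frac{1}{28} - \frac{Y}{7}$ ($O{\left(Y \right)} = \frac{- \frac{1}{4} - Y}{7} = - \frac{1}{28} - \frac{Y}{7}$)
$\left(E + O{\left(-1 \right)}\right)^{2} = \left(7 - - \frac{3}{28}\right)^{2} = \left(7 + \left(- \frac{1}{28} + \frac{1}{7}\right)\right)^{2} = \left(7 + \frac{3}{28}\right)^{2} = \left(\frac{199}{28}\right)^{2} = \frac{39601}{784}$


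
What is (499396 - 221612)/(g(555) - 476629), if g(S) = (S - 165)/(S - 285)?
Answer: -312507/536206 ≈ -0.58281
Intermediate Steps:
g(S) = (-165 + S)/(-285 + S)
(499396 - 221612)/(g(555) - 476629) = (499396 - 221612)/((-165 + 555)/(-285 + 555) - 476629) = 277784/(390/270 - 476629) = 277784/((1/270)*390 - 476629) = 277784/(13/9 - 476629) = 277784/(-4289648/9) = 277784*(-9/4289648) = -312507/536206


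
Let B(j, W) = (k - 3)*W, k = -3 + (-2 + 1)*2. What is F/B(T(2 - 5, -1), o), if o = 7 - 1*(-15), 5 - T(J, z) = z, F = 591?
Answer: -591/176 ≈ -3.3580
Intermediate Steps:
T(J, z) = 5 - z
o = 22 (o = 7 + 15 = 22)
k = -5 (k = -3 - 1*2 = -3 - 2 = -5)
B(j, W) = -8*W (B(j, W) = (-5 - 3)*W = -8*W)
F/B(T(2 - 5, -1), o) = 591/((-8*22)) = 591/(-176) = 591*(-1/176) = -591/176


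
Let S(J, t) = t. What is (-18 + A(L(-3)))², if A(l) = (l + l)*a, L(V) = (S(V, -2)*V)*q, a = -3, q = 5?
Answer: 39204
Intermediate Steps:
L(V) = -10*V (L(V) = -2*V*5 = -10*V)
A(l) = -6*l (A(l) = (l + l)*(-3) = (2*l)*(-3) = -6*l)
(-18 + A(L(-3)))² = (-18 - (-60)*(-3))² = (-18 - 6*30)² = (-18 - 180)² = (-198)² = 39204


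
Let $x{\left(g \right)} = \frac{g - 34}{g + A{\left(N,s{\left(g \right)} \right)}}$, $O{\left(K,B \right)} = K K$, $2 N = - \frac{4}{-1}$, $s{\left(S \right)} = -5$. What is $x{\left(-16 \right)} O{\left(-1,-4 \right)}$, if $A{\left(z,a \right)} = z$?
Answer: $\frac{25}{7} \approx 3.5714$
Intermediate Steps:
$N = 2$ ($N = \frac{\left(-4\right) \frac{1}{-1}}{2} = \frac{\left(-4\right) \left(-1\right)}{2} = \frac{1}{2} \cdot 4 = 2$)
$O{\left(K,B \right)} = K^{2}$
$x{\left(g \right)} = \frac{-34 + g}{2 + g}$ ($x{\left(g \right)} = \frac{g - 34}{g + 2} = \frac{-34 + g}{2 + g}$)
$x{\left(-16 \right)} O{\left(-1,-4 \right)} = \frac{-34 - 16}{2 - 16} \left(-1\right)^{2} = \frac{1}{-14} \left(-50\right) 1 = \left(- \frac{1}{14}\right) \left(-50\right) 1 = \frac{25}{7} \cdot 1 = \frac{25}{7}$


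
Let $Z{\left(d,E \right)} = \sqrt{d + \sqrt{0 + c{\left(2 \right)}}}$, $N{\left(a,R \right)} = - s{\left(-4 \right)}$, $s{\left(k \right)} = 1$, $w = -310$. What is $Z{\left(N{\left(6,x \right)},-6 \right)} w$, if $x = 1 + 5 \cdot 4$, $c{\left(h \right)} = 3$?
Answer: $- 310 \sqrt{-1 + \sqrt{3}} \approx -265.24$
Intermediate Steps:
$x = 21$ ($x = 1 + 20 = 21$)
$N{\left(a,R \right)} = -1$ ($N{\left(a,R \right)} = \left(-1\right) 1 = -1$)
$Z{\left(d,E \right)} = \sqrt{d + \sqrt{3}}$ ($Z{\left(d,E \right)} = \sqrt{d + \sqrt{0 + 3}} = \sqrt{d + \sqrt{3}}$)
$Z{\left(N{\left(6,x \right)},-6 \right)} w = \sqrt{-1 + \sqrt{3}} \left(-310\right) = - 310 \sqrt{-1 + \sqrt{3}}$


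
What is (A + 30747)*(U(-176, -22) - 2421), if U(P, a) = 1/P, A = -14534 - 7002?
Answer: -3924779467/176 ≈ -2.2300e+7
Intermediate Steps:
A = -21536
(A + 30747)*(U(-176, -22) - 2421) = (-21536 + 30747)*(1/(-176) - 2421) = 9211*(-1/176 - 2421) = 9211*(-426097/176) = -3924779467/176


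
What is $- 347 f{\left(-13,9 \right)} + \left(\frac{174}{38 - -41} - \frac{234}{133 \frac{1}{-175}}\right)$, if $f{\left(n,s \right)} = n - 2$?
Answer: $\frac{8278161}{1501} \approx 5515.1$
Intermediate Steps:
$f{\left(n,s \right)} = -2 + n$
$- 347 f{\left(-13,9 \right)} + \left(\frac{174}{38 - -41} - \frac{234}{133 \frac{1}{-175}}\right) = - 347 \left(-2 - 13\right) + \left(\frac{174}{38 - -41} - \frac{234}{133 \frac{1}{-175}}\right) = \left(-347\right) \left(-15\right) + \left(\frac{174}{38 + 41} - \frac{234}{133 \left(- \frac{1}{175}\right)}\right) = 5205 + \left(\frac{174}{79} - \frac{234}{- \frac{19}{25}}\right) = 5205 + \left(174 \cdot \frac{1}{79} - - \frac{5850}{19}\right) = 5205 + \left(\frac{174}{79} + \frac{5850}{19}\right) = 5205 + \frac{465456}{1501} = \frac{8278161}{1501}$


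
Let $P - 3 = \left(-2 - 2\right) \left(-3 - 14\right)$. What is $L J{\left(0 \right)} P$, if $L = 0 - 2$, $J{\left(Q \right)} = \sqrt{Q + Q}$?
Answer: $0$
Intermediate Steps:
$J{\left(Q \right)} = \sqrt{2} \sqrt{Q}$ ($J{\left(Q \right)} = \sqrt{2 Q} = \sqrt{2} \sqrt{Q}$)
$P = 71$ ($P = 3 + \left(-2 - 2\right) \left(-3 - 14\right) = 3 - -68 = 3 + 68 = 71$)
$L = -2$ ($L = 0 - 2 = -2$)
$L J{\left(0 \right)} P = - 2 \sqrt{2} \sqrt{0} \cdot 71 = - 2 \sqrt{2} \cdot 0 \cdot 71 = \left(-2\right) 0 \cdot 71 = 0 \cdot 71 = 0$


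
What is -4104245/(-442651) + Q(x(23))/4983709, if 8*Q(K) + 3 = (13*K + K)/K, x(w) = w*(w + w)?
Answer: 163634906826801/17648350180472 ≈ 9.2720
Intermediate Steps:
x(w) = 2*w² (x(w) = w*(2*w) = 2*w²)
Q(K) = 11/8 (Q(K) = -3/8 + ((13*K + K)/K)/8 = -3/8 + ((14*K)/K)/8 = -3/8 + (⅛)*14 = -3/8 + 7/4 = 11/8)
-4104245/(-442651) + Q(x(23))/4983709 = -4104245/(-442651) + (11/8)/4983709 = -4104245*(-1/442651) + (11/8)*(1/4983709) = 4104245/442651 + 11/39869672 = 163634906826801/17648350180472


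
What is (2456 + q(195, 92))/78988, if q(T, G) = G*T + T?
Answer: 20591/78988 ≈ 0.26068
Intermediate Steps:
q(T, G) = T + G*T
(2456 + q(195, 92))/78988 = (2456 + 195*(1 + 92))/78988 = (2456 + 195*93)*(1/78988) = (2456 + 18135)*(1/78988) = 20591*(1/78988) = 20591/78988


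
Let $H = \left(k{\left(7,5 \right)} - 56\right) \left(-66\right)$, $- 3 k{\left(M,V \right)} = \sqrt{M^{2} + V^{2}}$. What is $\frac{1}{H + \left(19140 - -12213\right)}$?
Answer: $\frac{35049}{1228396585} - \frac{22 \sqrt{74}}{1228396585} \approx 2.8378 \cdot 10^{-5}$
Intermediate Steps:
$k{\left(M,V \right)} = - \frac{\sqrt{M^{2} + V^{2}}}{3}$
$H = 3696 + 22 \sqrt{74}$ ($H = \left(- \frac{\sqrt{7^{2} + 5^{2}}}{3} - 56\right) \left(-66\right) = \left(- \frac{\sqrt{49 + 25}}{3} - 56\right) \left(-66\right) = \left(- \frac{\sqrt{74}}{3} - 56\right) \left(-66\right) = \left(-56 - \frac{\sqrt{74}}{3}\right) \left(-66\right) = 3696 + 22 \sqrt{74} \approx 3885.3$)
$\frac{1}{H + \left(19140 - -12213\right)} = \frac{1}{\left(3696 + 22 \sqrt{74}\right) + \left(19140 - -12213\right)} = \frac{1}{\left(3696 + 22 \sqrt{74}\right) + \left(19140 + 12213\right)} = \frac{1}{\left(3696 + 22 \sqrt{74}\right) + 31353} = \frac{1}{35049 + 22 \sqrt{74}}$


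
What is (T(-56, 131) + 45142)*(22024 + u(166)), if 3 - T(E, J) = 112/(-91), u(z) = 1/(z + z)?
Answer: 4291401918069/4316 ≈ 9.9430e+8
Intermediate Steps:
u(z) = 1/(2*z)
T(E, J) = 55/13 (T(E, J) = 3 - 112/(-91) = 3 - 112*(-1)/91 = 3 - 1*(-16/13) = 3 + 16/13 = 55/13)
(T(-56, 131) + 45142)*(22024 + u(166)) = (55/13 + 45142)*(22024 + (½)/166) = 586901*(22024 + (½)*(1/166))/13 = 586901*(22024 + 1/332)/13 = (586901/13)*(7311969/332) = 4291401918069/4316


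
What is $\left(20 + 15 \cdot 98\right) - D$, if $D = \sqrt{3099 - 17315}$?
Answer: $1490 - 2 i \sqrt{3554} \approx 1490.0 - 119.23 i$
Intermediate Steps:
$D = 2 i \sqrt{3554}$ ($D = \sqrt{-14216} = 2 i \sqrt{3554} \approx 119.23 i$)
$\left(20 + 15 \cdot 98\right) - D = \left(20 + 15 \cdot 98\right) - 2 i \sqrt{3554} = \left(20 + 1470\right) - 2 i \sqrt{3554} = 1490 - 2 i \sqrt{3554}$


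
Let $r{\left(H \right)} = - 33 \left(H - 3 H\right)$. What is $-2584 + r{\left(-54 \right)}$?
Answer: $-6148$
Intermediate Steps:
$r{\left(H \right)} = 66 H$ ($r{\left(H \right)} = - 33 \left(- 2 H\right) = 66 H$)
$-2584 + r{\left(-54 \right)} = -2584 + 66 \left(-54\right) = -2584 - 3564 = -6148$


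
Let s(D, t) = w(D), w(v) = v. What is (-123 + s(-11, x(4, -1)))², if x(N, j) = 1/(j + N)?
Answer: 17956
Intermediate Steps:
x(N, j) = 1/(N + j)
s(D, t) = D
(-123 + s(-11, x(4, -1)))² = (-123 - 11)² = (-134)² = 17956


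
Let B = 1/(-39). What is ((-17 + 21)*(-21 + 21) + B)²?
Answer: 1/1521 ≈ 0.00065746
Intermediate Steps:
B = -1/39 ≈ -0.025641
((-17 + 21)*(-21 + 21) + B)² = ((-17 + 21)*(-21 + 21) - 1/39)² = (4*0 - 1/39)² = (0 - 1/39)² = (-1/39)² = 1/1521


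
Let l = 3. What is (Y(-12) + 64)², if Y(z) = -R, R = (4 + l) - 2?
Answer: 3481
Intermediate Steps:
R = 5 (R = (4 + 3) - 2 = 7 - 2 = 5)
Y(z) = -5 (Y(z) = -1*5 = -5)
(Y(-12) + 64)² = (-5 + 64)² = 59² = 3481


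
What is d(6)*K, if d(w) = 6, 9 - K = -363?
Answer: 2232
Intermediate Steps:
K = 372 (K = 9 - 1*(-363) = 9 + 363 = 372)
d(6)*K = 6*372 = 2232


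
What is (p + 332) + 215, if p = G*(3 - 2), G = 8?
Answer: 555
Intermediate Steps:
p = 8 (p = 8*(3 - 2) = 8*1 = 8)
(p + 332) + 215 = (8 + 332) + 215 = 340 + 215 = 555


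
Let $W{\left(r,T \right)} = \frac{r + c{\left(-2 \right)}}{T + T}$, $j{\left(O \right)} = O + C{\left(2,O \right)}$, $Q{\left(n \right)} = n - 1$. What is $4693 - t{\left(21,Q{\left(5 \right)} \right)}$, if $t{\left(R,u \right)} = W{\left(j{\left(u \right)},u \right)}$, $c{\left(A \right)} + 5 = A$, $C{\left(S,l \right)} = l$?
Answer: $\frac{37543}{8} \approx 4692.9$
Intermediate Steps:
$Q{\left(n \right)} = -1 + n$
$c{\left(A \right)} = -5 + A$
$j{\left(O \right)} = 2 O$ ($j{\left(O \right)} = O + O = 2 O$)
$W{\left(r,T \right)} = \frac{-7 + r}{2 T}$ ($W{\left(r,T \right)} = \frac{r - 7}{T + T} = \frac{r - 7}{2 T} = \left(-7 + r\right) \frac{1}{2 T} = \frac{-7 + r}{2 T}$)
$t{\left(R,u \right)} = \frac{-7 + 2 u}{2 u}$
$4693 - t{\left(21,Q{\left(5 \right)} \right)} = 4693 - \frac{- \frac{7}{2} + \left(-1 + 5\right)}{-1 + 5} = 4693 - \frac{- \frac{7}{2} + 4}{4} = 4693 - \frac{1}{4} \cdot \frac{1}{2} = 4693 - \frac{1}{8} = \frac{37543}{8}$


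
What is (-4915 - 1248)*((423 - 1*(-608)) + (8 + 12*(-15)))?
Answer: -5294017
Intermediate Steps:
(-4915 - 1248)*((423 - 1*(-608)) + (8 + 12*(-15))) = -6163*((423 + 608) + (8 - 180)) = -6163*(1031 - 172) = -6163*859 = -5294017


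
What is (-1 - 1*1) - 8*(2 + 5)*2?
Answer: -114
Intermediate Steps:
(-1 - 1*1) - 8*(2 + 5)*2 = (-1 - 1) - 56*2 = -2 - 8*14 = -2 - 112 = -114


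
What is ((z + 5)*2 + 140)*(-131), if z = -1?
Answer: -19388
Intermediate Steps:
((z + 5)*2 + 140)*(-131) = ((-1 + 5)*2 + 140)*(-131) = (4*2 + 140)*(-131) = (8 + 140)*(-131) = 148*(-131) = -19388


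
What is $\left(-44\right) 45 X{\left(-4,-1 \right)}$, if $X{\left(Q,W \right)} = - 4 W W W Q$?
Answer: $31680$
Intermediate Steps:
$X{\left(Q,W \right)} = - 4 Q W^{3}$ ($X{\left(Q,W \right)} = - 4 W W^{2} Q = - 4 W Q W^{2} = - 4 Q W^{3}$)
$\left(-44\right) 45 X{\left(-4,-1 \right)} = \left(-44\right) 45 \left(\left(-4\right) \left(-4\right) \left(-1\right)^{3}\right) = - 1980 \left(\left(-4\right) \left(-4\right) \left(-1\right)\right) = \left(-1980\right) \left(-16\right) = 31680$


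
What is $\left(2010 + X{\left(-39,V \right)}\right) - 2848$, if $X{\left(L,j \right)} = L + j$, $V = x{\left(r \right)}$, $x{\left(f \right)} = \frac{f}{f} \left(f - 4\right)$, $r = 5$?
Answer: $-876$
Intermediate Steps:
$x{\left(f \right)} = -4 + f$ ($x{\left(f \right)} = 1 \left(-4 + f\right) = -4 + f$)
$V = 1$ ($V = -4 + 5 = 1$)
$\left(2010 + X{\left(-39,V \right)}\right) - 2848 = \left(2010 + \left(-39 + 1\right)\right) - 2848 = \left(2010 - 38\right) - 2848 = 1972 - 2848 = -876$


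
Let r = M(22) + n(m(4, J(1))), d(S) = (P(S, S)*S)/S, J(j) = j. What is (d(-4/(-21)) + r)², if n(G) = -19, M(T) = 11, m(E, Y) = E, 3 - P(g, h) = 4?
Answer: 81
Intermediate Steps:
P(g, h) = -1 (P(g, h) = 3 - 1*4 = 3 - 4 = -1)
d(S) = -1 (d(S) = (-S)/S = -1)
r = -8 (r = 11 - 19 = -8)
(d(-4/(-21)) + r)² = (-1 - 8)² = (-9)² = 81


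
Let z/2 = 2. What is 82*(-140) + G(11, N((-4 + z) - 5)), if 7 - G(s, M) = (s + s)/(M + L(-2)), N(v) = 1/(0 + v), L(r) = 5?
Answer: -137731/12 ≈ -11478.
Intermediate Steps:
z = 4 (z = 2*2 = 4)
N(v) = 1/v
G(s, M) = 7 - 2*s/(5 + M) (G(s, M) = 7 - (s + s)/(M + 5) = 7 - 2*s/(5 + M))
82*(-140) + G(11, N((-4 + z) - 5)) = 82*(-140) + (35 - 2*11 + 7/((-4 + 4) - 5))/(5 + 1/((-4 + 4) - 5)) = -11480 + (35 - 22 + 7/(0 - 5))/(5 + 1/(0 - 5)) = -11480 + (35 - 22 + 7/(-5))/(5 + 1/(-5)) = -11480 + (35 - 22 + 7*(-⅕))/(5 - ⅕) = -11480 + (35 - 22 - 7/5)/(24/5) = -11480 + (5/24)*(58/5) = -11480 + 29/12 = -137731/12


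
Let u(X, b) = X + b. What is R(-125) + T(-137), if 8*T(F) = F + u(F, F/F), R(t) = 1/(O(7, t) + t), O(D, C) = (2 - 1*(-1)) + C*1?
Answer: -67439/1976 ≈ -34.129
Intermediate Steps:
O(D, C) = 3 + C (O(D, C) = (2 + 1) + C = 3 + C)
R(t) = 1/(3 + 2*t) (R(t) = 1/((3 + t) + t) = 1/(3 + 2*t))
T(F) = 1/8 + F/4 (T(F) = (F + (F + F/F))/8 = (F + (F + 1))/8 = (F + (1 + F))/8 = (1 + 2*F)/8 = 1/8 + F/4)
R(-125) + T(-137) = 1/(3 + 2*(-125)) + (1/8 + (1/4)*(-137)) = 1/(3 - 250) + (1/8 - 137/4) = 1/(-247) - 273/8 = -1/247 - 273/8 = -67439/1976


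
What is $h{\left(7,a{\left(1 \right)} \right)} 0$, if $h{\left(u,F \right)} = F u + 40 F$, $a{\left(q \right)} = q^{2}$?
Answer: $0$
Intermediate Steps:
$h{\left(u,F \right)} = 40 F + F u$
$h{\left(7,a{\left(1 \right)} \right)} 0 = 1^{2} \left(40 + 7\right) 0 = 1 \cdot 47 \cdot 0 = 47 \cdot 0 = 0$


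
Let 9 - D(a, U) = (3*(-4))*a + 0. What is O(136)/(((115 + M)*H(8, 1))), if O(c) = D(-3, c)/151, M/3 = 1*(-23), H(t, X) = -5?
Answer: 27/34730 ≈ 0.00077743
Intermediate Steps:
M = -69 (M = 3*(1*(-23)) = 3*(-23) = -69)
D(a, U) = 9 + 12*a (D(a, U) = 9 - ((3*(-4))*a + 0) = 9 - (-12*a + 0) = 9 - (-12)*a = 9 + 12*a)
O(c) = -27/151 (O(c) = (9 + 12*(-3))/151 = (9 - 36)*(1/151) = -27*1/151 = -27/151)
O(136)/(((115 + M)*H(8, 1))) = -27*(-1/(5*(115 - 69)))/151 = -27/(151*(46*(-5))) = -27/151/(-230) = -27/151*(-1/230) = 27/34730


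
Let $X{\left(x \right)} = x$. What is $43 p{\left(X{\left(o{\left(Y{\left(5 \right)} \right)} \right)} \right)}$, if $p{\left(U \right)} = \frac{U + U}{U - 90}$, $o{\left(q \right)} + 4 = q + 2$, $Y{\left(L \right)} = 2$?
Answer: $0$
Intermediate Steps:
$o{\left(q \right)} = -2 + q$ ($o{\left(q \right)} = -4 + \left(q + 2\right) = -4 + \left(2 + q\right) = -2 + q$)
$p{\left(U \right)} = \frac{2 U}{-90 + U}$
$43 p{\left(X{\left(o{\left(Y{\left(5 \right)} \right)} \right)} \right)} = 43 \frac{2 \left(-2 + 2\right)}{-90 + \left(-2 + 2\right)} = 43 \cdot 2 \cdot 0 \frac{1}{-90 + 0} = 43 \cdot 2 \cdot 0 \frac{1}{-90} = 43 \cdot 2 \cdot 0 \left(- \frac{1}{90}\right) = 43 \cdot 0 = 0$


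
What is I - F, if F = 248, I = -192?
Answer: -440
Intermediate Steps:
I - F = -192 - 1*248 = -192 - 248 = -440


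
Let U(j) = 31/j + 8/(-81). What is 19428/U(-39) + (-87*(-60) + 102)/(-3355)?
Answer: -68640537822/3157055 ≈ -21742.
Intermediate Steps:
U(j) = -8/81 + 31/j (U(j) = 31/j + 8*(-1/81) = 31/j - 8/81 = -8/81 + 31/j)
19428/U(-39) + (-87*(-60) + 102)/(-3355) = 19428/(-8/81 + 31/(-39)) + (-87*(-60) + 102)/(-3355) = 19428/(-8/81 + 31*(-1/39)) + (5220 + 102)*(-1/3355) = 19428/(-8/81 - 31/39) + 5322*(-1/3355) = 19428/(-941/1053) - 5322/3355 = 19428*(-1053/941) - 5322/3355 = -20457684/941 - 5322/3355 = -68640537822/3157055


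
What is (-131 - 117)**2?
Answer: 61504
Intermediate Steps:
(-131 - 117)**2 = (-248)**2 = 61504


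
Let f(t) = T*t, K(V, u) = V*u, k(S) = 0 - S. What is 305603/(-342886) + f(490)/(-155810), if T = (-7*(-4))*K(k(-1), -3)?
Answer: -3350281567/5342506766 ≈ -0.62710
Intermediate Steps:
k(S) = -S
T = -84 (T = (-7*(-4))*(-1*(-1)*(-3)) = 28*(1*(-3)) = 28*(-3) = -84)
f(t) = -84*t
305603/(-342886) + f(490)/(-155810) = 305603/(-342886) - 84*490/(-155810) = 305603*(-1/342886) - 41160*(-1/155810) = -305603/342886 + 4116/15581 = -3350281567/5342506766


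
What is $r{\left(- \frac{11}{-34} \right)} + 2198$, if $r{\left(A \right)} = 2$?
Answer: $2200$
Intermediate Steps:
$r{\left(- \frac{11}{-34} \right)} + 2198 = 2 + 2198 = 2200$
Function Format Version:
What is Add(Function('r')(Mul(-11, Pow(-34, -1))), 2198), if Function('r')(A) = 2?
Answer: 2200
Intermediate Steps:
Add(Function('r')(Mul(-11, Pow(-34, -1))), 2198) = Add(2, 2198) = 2200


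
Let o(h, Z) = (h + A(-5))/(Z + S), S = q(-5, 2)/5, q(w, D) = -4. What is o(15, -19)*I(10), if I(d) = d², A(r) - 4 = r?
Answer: -7000/99 ≈ -70.707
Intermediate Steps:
A(r) = 4 + r
S = -⅘ (S = -4/5 = -4*⅕ = -⅘ ≈ -0.80000)
o(h, Z) = (-1 + h)/(-⅘ + Z) (o(h, Z) = (h + (4 - 5))/(Z - ⅘) = (h - 1)/(-⅘ + Z) = (-1 + h)/(-⅘ + Z))
o(15, -19)*I(10) = (5*(-1 + 15)/(-4 + 5*(-19)))*10² = (5*14/(-4 - 95))*100 = (5*14/(-99))*100 = (5*(-1/99)*14)*100 = -70/99*100 = -7000/99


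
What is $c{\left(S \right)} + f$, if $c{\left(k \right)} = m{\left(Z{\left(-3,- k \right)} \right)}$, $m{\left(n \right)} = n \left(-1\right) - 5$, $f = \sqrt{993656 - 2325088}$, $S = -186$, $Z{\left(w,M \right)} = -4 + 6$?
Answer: $-7 + 2 i \sqrt{332858} \approx -7.0 + 1153.9 i$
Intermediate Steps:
$Z{\left(w,M \right)} = 2$
$f = 2 i \sqrt{332858}$ ($f = \sqrt{-1331432} = 2 i \sqrt{332858} \approx 1153.9 i$)
$m{\left(n \right)} = -5 - n$ ($m{\left(n \right)} = - n - 5 = -5 - n$)
$c{\left(k \right)} = -7$ ($c{\left(k \right)} = -5 - 2 = -7$)
$c{\left(S \right)} + f = -7 + 2 i \sqrt{332858}$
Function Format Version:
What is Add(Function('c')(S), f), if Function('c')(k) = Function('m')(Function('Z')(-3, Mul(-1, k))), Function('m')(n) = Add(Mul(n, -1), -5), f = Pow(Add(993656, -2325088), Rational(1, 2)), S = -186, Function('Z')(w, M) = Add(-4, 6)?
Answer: Add(-7, Mul(2, I, Pow(332858, Rational(1, 2)))) ≈ Add(-7.0000, Mul(1153.9, I))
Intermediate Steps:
Function('Z')(w, M) = 2
f = Mul(2, I, Pow(332858, Rational(1, 2))) (f = Pow(-1331432, Rational(1, 2)) = Mul(2, I, Pow(332858, Rational(1, 2))) ≈ Mul(1153.9, I))
Function('m')(n) = Add(-5, Mul(-1, n)) (Function('m')(n) = Add(Mul(-1, n), -5) = Add(-5, Mul(-1, n)))
Function('c')(k) = -7 (Function('c')(k) = Add(-5, Mul(-1, 2)) = Add(-5, -2) = -7)
Add(Function('c')(S), f) = Add(-7, Mul(2, I, Pow(332858, Rational(1, 2))))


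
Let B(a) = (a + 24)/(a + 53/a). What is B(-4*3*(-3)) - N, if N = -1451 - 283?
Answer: 2341326/1349 ≈ 1735.6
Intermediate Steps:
N = -1734
B(a) = (24 + a)/(a + 53/a)
B(-4*3*(-3)) - N = (-4*3*(-3))*(24 - 4*3*(-3))/(53 + (-4*3*(-3))²) - 1*(-1734) = (-12*(-3))*(24 - 12*(-3))/(53 + (-12*(-3))²) + 1734 = 36*(24 + 36)/(53 + 36²) + 1734 = 36*60/(53 + 1296) + 1734 = 36*60/1349 + 1734 = 36*(1/1349)*60 + 1734 = 2160/1349 + 1734 = 2341326/1349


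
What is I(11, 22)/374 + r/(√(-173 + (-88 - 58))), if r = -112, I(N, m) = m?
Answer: 1/17 + 112*I*√319/319 ≈ 0.058824 + 6.2708*I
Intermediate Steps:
I(11, 22)/374 + r/(√(-173 + (-88 - 58))) = 22/374 - 112/√(-173 + (-88 - 58)) = 22*(1/374) - 112/√(-173 - 146) = 1/17 - 112*(-I*√319/319) = 1/17 - (-112)*I*√319/319 = 1/17 + 112*I*√319/319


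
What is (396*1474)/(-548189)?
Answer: -583704/548189 ≈ -1.0648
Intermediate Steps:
(396*1474)/(-548189) = 583704*(-1/548189) = -583704/548189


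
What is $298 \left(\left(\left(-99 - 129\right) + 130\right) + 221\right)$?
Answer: $36654$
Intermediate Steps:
$298 \left(\left(\left(-99 - 129\right) + 130\right) + 221\right) = 298 \left(\left(-228 + 130\right) + 221\right) = 298 \left(-98 + 221\right) = 298 \cdot 123 = 36654$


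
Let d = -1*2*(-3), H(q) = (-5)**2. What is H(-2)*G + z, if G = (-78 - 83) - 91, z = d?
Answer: -6294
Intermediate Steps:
H(q) = 25
d = 6 (d = -2*(-3) = 6)
z = 6
G = -252 (G = -161 - 91 = -252)
H(-2)*G + z = 25*(-252) + 6 = -6300 + 6 = -6294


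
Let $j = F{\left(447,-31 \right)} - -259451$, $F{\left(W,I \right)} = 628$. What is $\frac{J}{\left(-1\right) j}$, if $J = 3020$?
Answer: $- \frac{3020}{260079} \approx -0.011612$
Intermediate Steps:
$j = 260079$ ($j = 628 - -259451 = 628 + 259451 = 260079$)
$\frac{J}{\left(-1\right) j} = \frac{3020}{\left(-1\right) 260079} = \frac{3020}{-260079} = 3020 \left(- \frac{1}{260079}\right) = - \frac{3020}{260079}$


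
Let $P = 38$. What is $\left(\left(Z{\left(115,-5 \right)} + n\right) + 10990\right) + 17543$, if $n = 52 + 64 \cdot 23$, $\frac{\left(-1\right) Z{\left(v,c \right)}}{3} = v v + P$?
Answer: $-9732$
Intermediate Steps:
$Z{\left(v,c \right)} = -114 - 3 v^{2}$ ($Z{\left(v,c \right)} = - 3 \left(v v + 38\right) = - 3 \left(v^{2} + 38\right) = - 3 \left(38 + v^{2}\right) = -114 - 3 v^{2}$)
$n = 1524$ ($n = 52 + 1472 = 1524$)
$\left(\left(Z{\left(115,-5 \right)} + n\right) + 10990\right) + 17543 = \left(\left(\left(-114 - 3 \cdot 115^{2}\right) + 1524\right) + 10990\right) + 17543 = \left(\left(\left(-114 - 39675\right) + 1524\right) + 10990\right) + 17543 = \left(\left(-39789 + 1524\right) + 10990\right) + 17543 = \left(-38265 + 10990\right) + 17543 = -27275 + 17543 = -9732$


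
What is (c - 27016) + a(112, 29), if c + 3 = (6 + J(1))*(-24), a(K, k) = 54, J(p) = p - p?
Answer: -27109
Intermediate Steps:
J(p) = 0
c = -147 (c = -3 + (6 + 0)*(-24) = -3 + 6*(-24) = -3 - 144 = -147)
(c - 27016) + a(112, 29) = (-147 - 27016) + 54 = -27163 + 54 = -27109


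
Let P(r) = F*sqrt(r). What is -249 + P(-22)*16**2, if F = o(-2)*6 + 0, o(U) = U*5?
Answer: -249 - 15360*I*sqrt(22) ≈ -249.0 - 72045.0*I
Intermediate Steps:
o(U) = 5*U
F = -60 (F = (5*(-2))*6 + 0 = -10*6 + 0 = -60 + 0 = -60)
P(r) = -60*sqrt(r)
-249 + P(-22)*16**2 = -249 - 60*I*sqrt(22)*16**2 = -249 - 60*I*sqrt(22)*256 = -249 - 15360*I*sqrt(22)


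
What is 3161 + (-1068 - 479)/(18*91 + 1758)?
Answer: 10733209/3396 ≈ 3160.5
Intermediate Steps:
3161 + (-1068 - 479)/(18*91 + 1758) = 3161 - 1547/(1638 + 1758) = 3161 - 1547/3396 = 10733209/3396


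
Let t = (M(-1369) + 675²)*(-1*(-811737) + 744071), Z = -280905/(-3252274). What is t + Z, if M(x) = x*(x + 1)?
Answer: 11781589560508239369/3252274 ≈ 3.6226e+12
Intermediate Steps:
M(x) = x*(1 + x)
Z = 280905/3252274 (Z = -280905*(-1/3252274) = 280905/3252274 ≈ 0.086372)
t = 3622569795936 (t = (-1369*(1 - 1369) + 675²)*(-1*(-811737) + 744071) = (-1369*(-1368) + 455625)*(811737 + 744071) = (1872792 + 455625)*1555808 = 2328417*1555808 = 3622569795936)
t + Z = 3622569795936 + 280905/3252274 = 11781589560508239369/3252274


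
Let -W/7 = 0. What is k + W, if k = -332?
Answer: -332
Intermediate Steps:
W = 0 (W = -7*0 = 0)
k + W = -332 + 0 = -332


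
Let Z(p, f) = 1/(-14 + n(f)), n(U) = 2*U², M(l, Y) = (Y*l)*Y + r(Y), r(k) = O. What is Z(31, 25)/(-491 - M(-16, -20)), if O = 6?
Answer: 1/7296108 ≈ 1.3706e-7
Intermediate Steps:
r(k) = 6
M(l, Y) = 6 + l*Y² (M(l, Y) = (Y*l)*Y + 6 = l*Y² + 6 = 6 + l*Y²)
Z(p, f) = 1/(-14 + 2*f²)
Z(31, 25)/(-491 - M(-16, -20)) = (1/(2*(-7 + 25²)))/(-491 - (6 - 16*(-20)²)) = (1/(2*(-7 + 625)))/(-491 - (6 - 16*400)) = ((½)/618)/(-491 - (6 - 6400)) = ((½)*(1/618))/(-491 - 1*(-6394)) = 1/(1236*(-491 + 6394)) = (1/1236)/5903 = (1/1236)*(1/5903) = 1/7296108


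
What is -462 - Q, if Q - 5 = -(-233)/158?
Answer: -74019/158 ≈ -468.47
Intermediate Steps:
Q = 1023/158 (Q = 5 - (-233)/158 = 5 - 1*(-233/158) = 5 + 233/158 = 1023/158 ≈ 6.4747)
-462 - Q = -462 - 1*1023/158 = -462 - 1023/158 = -74019/158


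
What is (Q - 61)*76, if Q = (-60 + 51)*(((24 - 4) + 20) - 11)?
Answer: -24472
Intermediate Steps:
Q = -261 (Q = -9*((20 + 20) - 11) = -9*(40 - 11) = -9*29 = -261)
(Q - 61)*76 = (-261 - 61)*76 = -322*76 = -24472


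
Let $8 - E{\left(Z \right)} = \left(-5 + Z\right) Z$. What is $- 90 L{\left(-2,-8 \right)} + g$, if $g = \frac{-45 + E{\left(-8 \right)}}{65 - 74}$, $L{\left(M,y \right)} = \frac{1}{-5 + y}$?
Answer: $\frac{881}{39} \approx 22.59$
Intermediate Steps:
$E{\left(Z \right)} = 8 - Z \left(-5 + Z\right)$ ($E{\left(Z \right)} = 8 - \left(-5 + Z\right) Z = 8 - Z \left(-5 + Z\right)$)
$g = \frac{47}{3}$ ($g = \frac{-45 + \left(8 - \left(-8\right)^{2} + 5 \left(-8\right)\right)}{65 - 74} = \frac{-45 - 96}{-9} = \left(-45 - 96\right) \left(- \frac{1}{9}\right) = \left(-141\right) \left(- \frac{1}{9}\right) = \frac{47}{3} \approx 15.667$)
$- 90 L{\left(-2,-8 \right)} + g = - \frac{90}{-5 - 8} + \frac{47}{3} = - \frac{90}{-13} + \frac{47}{3} = \left(-90\right) \left(- \frac{1}{13}\right) + \frac{47}{3} = \frac{90}{13} + \frac{47}{3} = \frac{881}{39}$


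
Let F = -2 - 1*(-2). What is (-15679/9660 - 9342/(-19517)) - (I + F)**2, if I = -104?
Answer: -2039401886843/188534220 ≈ -10817.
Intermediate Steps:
F = 0 (F = -2 + 2 = 0)
(-15679/9660 - 9342/(-19517)) - (I + F)**2 = (-15679/9660 - 9342/(-19517)) - (-104 + 0)**2 = (-15679*1/9660 - 9342*(-1/19517)) - 1*(-104)**2 = (-15679/9660 + 9342/19517) - 1*10816 = -215763323/188534220 - 10816 = -2039401886843/188534220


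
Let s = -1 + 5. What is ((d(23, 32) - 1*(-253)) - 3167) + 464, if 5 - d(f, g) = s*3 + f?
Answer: -2480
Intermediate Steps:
s = 4
d(f, g) = -7 - f (d(f, g) = 5 - (4*3 + f) = 5 - (12 + f) = 5 + (-12 - f) = -7 - f)
((d(23, 32) - 1*(-253)) - 3167) + 464 = (((-7 - 1*23) - 1*(-253)) - 3167) + 464 = (((-7 - 23) + 253) - 3167) + 464 = ((-30 + 253) - 3167) + 464 = (223 - 3167) + 464 = -2944 + 464 = -2480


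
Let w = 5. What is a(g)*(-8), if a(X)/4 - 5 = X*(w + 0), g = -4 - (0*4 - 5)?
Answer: -320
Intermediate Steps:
g = 1 (g = -4 - (0 - 5) = -4 - 1*(-5) = -4 + 5 = 1)
a(X) = 20 + 20*X (a(X) = 20 + 4*(X*(5 + 0)) = 20 + 4*(X*5) = 20 + 4*(5*X) = 20 + 20*X)
a(g)*(-8) = (20 + 20*1)*(-8) = (20 + 20)*(-8) = 40*(-8) = -320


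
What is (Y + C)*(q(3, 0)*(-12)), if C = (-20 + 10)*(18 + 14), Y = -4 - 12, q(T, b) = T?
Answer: 12096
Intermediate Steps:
Y = -16
C = -320 (C = -10*32 = -320)
(Y + C)*(q(3, 0)*(-12)) = (-16 - 320)*(3*(-12)) = -336*(-36) = 12096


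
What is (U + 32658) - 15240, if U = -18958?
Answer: -1540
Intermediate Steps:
(U + 32658) - 15240 = (-18958 + 32658) - 15240 = 13700 - 15240 = -1540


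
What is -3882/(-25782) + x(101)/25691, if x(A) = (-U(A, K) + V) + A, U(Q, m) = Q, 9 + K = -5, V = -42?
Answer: 16441603/110394227 ≈ 0.14894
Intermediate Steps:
K = -14 (K = -9 - 5 = -14)
x(A) = -42 (x(A) = (-A - 42) + A = (-42 - A) + A = -42)
-3882/(-25782) + x(101)/25691 = -3882/(-25782) - 42/25691 = -3882*(-1/25782) - 42*1/25691 = 647/4297 - 42/25691 = 16441603/110394227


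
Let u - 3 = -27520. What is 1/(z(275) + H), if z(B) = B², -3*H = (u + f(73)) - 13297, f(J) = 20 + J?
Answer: 3/267596 ≈ 1.1211e-5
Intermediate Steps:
u = -27517 (u = 3 - 27520 = -27517)
H = 40721/3 (H = -((-27517 + (20 + 73)) - 13297)/3 = -((-27517 + 93) - 13297)/3 = -(-27424 - 13297)/3 = -⅓*(-40721) = 40721/3 ≈ 13574.)
1/(z(275) + H) = 1/(275² + 40721/3) = 1/(75625 + 40721/3) = 1/(267596/3) = 3/267596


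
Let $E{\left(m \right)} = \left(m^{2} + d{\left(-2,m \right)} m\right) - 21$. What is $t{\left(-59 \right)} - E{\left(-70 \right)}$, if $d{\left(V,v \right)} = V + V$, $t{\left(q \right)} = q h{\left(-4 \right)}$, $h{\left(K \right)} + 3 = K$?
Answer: $-4746$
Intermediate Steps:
$h{\left(K \right)} = -3 + K$
$t{\left(q \right)} = - 7 q$ ($t{\left(q \right)} = q \left(-3 - 4\right) = q \left(-7\right) = - 7 q$)
$d{\left(V,v \right)} = 2 V$
$E{\left(m \right)} = -21 + m^{2} - 4 m$ ($E{\left(m \right)} = \left(m^{2} + 2 \left(-2\right) m\right) - 21 = \left(m^{2} - 4 m\right) - 21 = -21 + m^{2} - 4 m$)
$t{\left(-59 \right)} - E{\left(-70 \right)} = \left(-7\right) \left(-59\right) - \left(-21 + \left(-70\right)^{2} - -280\right) = 413 - \left(-21 + 4900 + 280\right) = 413 - 5159 = -4746$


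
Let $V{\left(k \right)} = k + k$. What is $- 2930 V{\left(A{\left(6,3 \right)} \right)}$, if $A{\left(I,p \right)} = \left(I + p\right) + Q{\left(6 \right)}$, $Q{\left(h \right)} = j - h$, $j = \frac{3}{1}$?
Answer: $-35160$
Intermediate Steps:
$j = 3$ ($j = 3 \cdot 1 = 3$)
$Q{\left(h \right)} = 3 - h$
$A{\left(I,p \right)} = -3 + I + p$ ($A{\left(I,p \right)} = \left(I + p\right) + \left(3 - 6\right) = \left(I + p\right) - 3 = -3 + I + p$)
$V{\left(k \right)} = 2 k$
$- 2930 V{\left(A{\left(6,3 \right)} \right)} = - 2930 \cdot 2 \left(-3 + 6 + 3\right) = - 2930 \cdot 2 \cdot 6 = \left(-2930\right) 12 = -35160$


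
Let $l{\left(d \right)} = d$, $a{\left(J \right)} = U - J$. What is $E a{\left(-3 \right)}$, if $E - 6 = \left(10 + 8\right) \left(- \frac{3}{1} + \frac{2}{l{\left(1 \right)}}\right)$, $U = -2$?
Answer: $-12$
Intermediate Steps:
$a{\left(J \right)} = -2 - J$
$E = -12$ ($E = 6 + \left(10 + 8\right) \left(- \frac{3}{1} + \frac{2}{1}\right) = 6 + 18 \left(\left(-3\right) 1 + 2 \cdot 1\right) = 6 + 18 \left(-3 + 2\right) = 6 + 18 \left(-1\right) = 6 - 18 = -12$)
$E a{\left(-3 \right)} = - 12 \left(-2 - -3\right) = - 12 \left(-2 + 3\right) = \left(-12\right) 1 = -12$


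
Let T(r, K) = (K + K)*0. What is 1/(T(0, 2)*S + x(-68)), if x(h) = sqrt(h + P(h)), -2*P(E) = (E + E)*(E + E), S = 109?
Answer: -I*sqrt(2329)/4658 ≈ -0.010361*I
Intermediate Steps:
T(r, K) = 0 (T(r, K) = (2*K)*0 = 0)
P(E) = -2*E**2 (P(E) = -(E + E)*(E + E)/2 = -2*E*2*E/2 = -2*E**2)
x(h) = sqrt(h - 2*h**2)
1/(T(0, 2)*S + x(-68)) = 1/(0*109 + sqrt(-68*(1 - 2*(-68)))) = 1/(0 + sqrt(-68*(1 + 136))) = 1/(0 + sqrt(-68*137)) = 1/(0 + sqrt(-9316)) = 1/(0 + 2*I*sqrt(2329)) = 1/(2*I*sqrt(2329)) = -I*sqrt(2329)/4658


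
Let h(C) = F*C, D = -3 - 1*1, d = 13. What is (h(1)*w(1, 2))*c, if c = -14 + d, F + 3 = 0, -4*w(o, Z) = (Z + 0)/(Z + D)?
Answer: 3/4 ≈ 0.75000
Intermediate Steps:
D = -4 (D = -3 - 1 = -4)
w(o, Z) = -Z/(4*(-4 + Z)) (w(o, Z) = -(Z + 0)/(4*(Z - 4)) = -Z/(4*(-4 + Z)))
F = -3 (F = -3 + 0 = -3)
h(C) = -3*C
c = -1 (c = -14 + 13 = -1)
(h(1)*w(1, 2))*c = ((-3*1)*(-1*2/(-16 + 4*2)))*(-1) = -(-3)*2/(-16 + 8)*(-1) = -(-3)*2/(-8)*(-1) = -(-3)*2*(-1)/8*(-1) = -3*1/4*(-1) = -3/4*(-1) = 3/4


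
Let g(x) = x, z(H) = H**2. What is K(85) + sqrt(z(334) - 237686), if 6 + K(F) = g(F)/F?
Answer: -5 + I*sqrt(126130) ≈ -5.0 + 355.15*I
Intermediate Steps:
K(F) = -5 (K(F) = -6 + F/F = -6 + 1 = -5)
K(85) + sqrt(z(334) - 237686) = -5 + sqrt(334**2 - 237686) = -5 + sqrt(111556 - 237686) = -5 + sqrt(-126130) = -5 + I*sqrt(126130)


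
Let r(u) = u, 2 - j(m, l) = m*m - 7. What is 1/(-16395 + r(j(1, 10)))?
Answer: -1/16387 ≈ -6.1024e-5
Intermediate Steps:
j(m, l) = 9 - m² (j(m, l) = 2 - (m*m - 7) = 2 - (m² - 7) = 2 - (-7 + m²) = 2 + (7 - m²) = 9 - m²)
1/(-16395 + r(j(1, 10))) = 1/(-16395 + (9 - 1*1²)) = 1/(-16395 + (9 - 1*1)) = 1/(-16395 + (9 - 1)) = 1/(-16395 + 8) = 1/(-16387) = -1/16387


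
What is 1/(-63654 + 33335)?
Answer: -1/30319 ≈ -3.2983e-5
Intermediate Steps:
1/(-63654 + 33335) = 1/(-30319) = -1/30319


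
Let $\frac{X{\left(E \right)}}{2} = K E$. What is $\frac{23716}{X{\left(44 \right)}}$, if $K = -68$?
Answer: $- \frac{539}{136} \approx -3.9632$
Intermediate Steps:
$X{\left(E \right)} = - 136 E$ ($X{\left(E \right)} = 2 \left(- 68 E\right) = - 136 E$)
$\frac{23716}{X{\left(44 \right)}} = \frac{23716}{\left(-136\right) 44} = \frac{23716}{-5984} = 23716 \left(- \frac{1}{5984}\right) = - \frac{539}{136}$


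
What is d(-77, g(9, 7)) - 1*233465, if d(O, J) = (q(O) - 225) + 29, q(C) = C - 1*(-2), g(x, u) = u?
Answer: -233736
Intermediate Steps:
q(C) = 2 + C (q(C) = C + 2 = 2 + C)
d(O, J) = -194 + O (d(O, J) = ((2 + O) - 225) + 29 = (-223 + O) + 29 = -194 + O)
d(-77, g(9, 7)) - 1*233465 = (-194 - 77) - 1*233465 = -271 - 233465 = -233736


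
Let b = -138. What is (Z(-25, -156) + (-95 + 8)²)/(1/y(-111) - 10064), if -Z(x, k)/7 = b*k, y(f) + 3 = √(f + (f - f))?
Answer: 172852044741/12154151905 - 143127*I*√111/12154151905 ≈ 14.222 - 0.00012407*I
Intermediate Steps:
y(f) = -3 + √f (y(f) = -3 + √(f + (f - f)) = -3 + √(f + 0) = -3 + √f)
Z(x, k) = 966*k (Z(x, k) = -(-966)*k = 966*k)
(Z(-25, -156) + (-95 + 8)²)/(1/y(-111) - 10064) = (966*(-156) + (-95 + 8)²)/(1/(-3 + √(-111)) - 10064) = (-150696 + (-87)²)/(1/(-3 + I*√111) - 10064) = (-150696 + 7569)/(-10064 + 1/(-3 + I*√111)) = -143127/(-10064 + 1/(-3 + I*√111))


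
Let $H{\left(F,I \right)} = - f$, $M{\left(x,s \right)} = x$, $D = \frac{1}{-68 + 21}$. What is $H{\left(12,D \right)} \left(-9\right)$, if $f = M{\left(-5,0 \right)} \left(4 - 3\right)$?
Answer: $-45$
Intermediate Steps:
$D = - \frac{1}{47}$ ($D = \frac{1}{-47} = - \frac{1}{47} \approx -0.021277$)
$f = -5$ ($f = - 5 \left(4 - 3\right) = \left(-5\right) 1 = -5$)
$H{\left(F,I \right)} = 5$ ($H{\left(F,I \right)} = \left(-1\right) \left(-5\right) = 5$)
$H{\left(12,D \right)} \left(-9\right) = 5 \left(-9\right) = -45$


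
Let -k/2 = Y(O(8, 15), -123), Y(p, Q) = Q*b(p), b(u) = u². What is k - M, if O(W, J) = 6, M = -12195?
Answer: 21051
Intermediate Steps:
Y(p, Q) = Q*p²
k = 8856 (k = -(-246)*6² = -(-246)*36 = -2*(-4428) = 8856)
k - M = 8856 - 1*(-12195) = 8856 + 12195 = 21051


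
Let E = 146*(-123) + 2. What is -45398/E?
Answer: 22699/8978 ≈ 2.5283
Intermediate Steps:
E = -17956 (E = -17958 + 2 = -17956)
-45398/E = -45398/(-17956) = -45398*(-1/17956) = 22699/8978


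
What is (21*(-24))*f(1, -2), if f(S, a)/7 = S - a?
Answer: -10584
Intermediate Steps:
f(S, a) = -7*a + 7*S (f(S, a) = 7*(S - a) = -7*a + 7*S)
(21*(-24))*f(1, -2) = (21*(-24))*(-7*(-2) + 7*1) = -504*(14 + 7) = -504*21 = -10584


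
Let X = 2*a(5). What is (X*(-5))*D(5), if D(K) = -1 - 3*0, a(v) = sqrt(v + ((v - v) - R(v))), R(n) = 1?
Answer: 20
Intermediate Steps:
a(v) = sqrt(-1 + v) (a(v) = sqrt(v + ((v - v) - 1*1)) = sqrt(v + (0 - 1)) = sqrt(v - 1) = sqrt(-1 + v))
D(K) = -1 (D(K) = -1 + 0 = -1)
X = 4 (X = 2*sqrt(-1 + 5) = 2*sqrt(4) = 2*2 = 4)
(X*(-5))*D(5) = (4*(-5))*(-1) = -20*(-1) = 20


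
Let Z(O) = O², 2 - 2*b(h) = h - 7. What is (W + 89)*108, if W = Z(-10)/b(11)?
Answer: -1188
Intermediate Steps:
b(h) = 9/2 - h/2 (b(h) = 1 - (h - 7)/2 = 1 - (-7 + h)/2 = 1 + (7/2 - h/2) = 9/2 - h/2)
W = -100 (W = (-10)²/(9/2 - ½*11) = 100/(9/2 - 11/2) = 100/(-1) = 100*(-1) = -100)
(W + 89)*108 = (-100 + 89)*108 = -11*108 = -1188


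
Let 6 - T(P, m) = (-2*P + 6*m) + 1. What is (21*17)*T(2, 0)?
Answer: 3213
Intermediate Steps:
T(P, m) = 5 - 6*m + 2*P (T(P, m) = 6 - ((-2*P + 6*m) + 1) = 6 - (1 - 2*P + 6*m) = 6 + (-1 - 6*m + 2*P) = 5 - 6*m + 2*P)
(21*17)*T(2, 0) = (21*17)*(5 - 6*0 + 2*2) = 357*(5 + 0 + 4) = 357*9 = 3213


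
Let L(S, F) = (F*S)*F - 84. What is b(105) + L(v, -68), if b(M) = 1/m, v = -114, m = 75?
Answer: -39541499/75 ≈ -5.2722e+5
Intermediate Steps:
b(M) = 1/75
L(S, F) = -84 + S*F² (L(S, F) = S*F² - 84 = -84 + S*F²)
b(105) + L(v, -68) = 1/75 + (-84 - 114*(-68)²) = 1/75 + (-84 - 114*4624) = 1/75 + (-84 - 527136) = 1/75 - 527220 = -39541499/75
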